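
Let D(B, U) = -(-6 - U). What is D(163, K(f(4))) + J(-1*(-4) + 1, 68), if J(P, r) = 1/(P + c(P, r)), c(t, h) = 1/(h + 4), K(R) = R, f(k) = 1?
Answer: 2599/361 ≈ 7.1994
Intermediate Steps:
c(t, h) = 1/(4 + h)
J(P, r) = 1/(P + 1/(4 + r))
D(B, U) = 6 + U
D(163, K(f(4))) + J(-1*(-4) + 1, 68) = (6 + 1) + (4 + 68)/(1 + (-1*(-4) + 1)*(4 + 68)) = 7 + 72/(1 + (4 + 1)*72) = 7 + 72/(1 + 5*72) = 7 + 72/(1 + 360) = 7 + 72/361 = 2599/361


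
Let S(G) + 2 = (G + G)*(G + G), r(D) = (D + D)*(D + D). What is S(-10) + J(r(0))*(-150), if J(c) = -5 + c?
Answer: 1148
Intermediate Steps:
r(D) = 4*D**2 (r(D) = (2*D)*(2*D) = 4*D**2)
S(G) = -2 + 4*G**2 (S(G) = -2 + (G + G)*(G + G) = -2 + (2*G)*(2*G) = -2 + 4*G**2)
S(-10) + J(r(0))*(-150) = (-2 + 4*(-10)**2) + (-5 + 4*0**2)*(-150) = (-2 + 4*100) + (-5 + 4*0)*(-150) = (-2 + 400) + (-5 + 0)*(-150) = 398 - 5*(-150) = 398 + 750 = 1148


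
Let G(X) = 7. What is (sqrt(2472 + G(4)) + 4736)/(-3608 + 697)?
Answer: -4736/2911 - sqrt(2479)/2911 ≈ -1.6440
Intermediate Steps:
(sqrt(2472 + G(4)) + 4736)/(-3608 + 697) = (sqrt(2472 + 7) + 4736)/(-3608 + 697) = (sqrt(2479) + 4736)/(-2911) = (4736 + sqrt(2479))*(-1/2911) = -4736/2911 - sqrt(2479)/2911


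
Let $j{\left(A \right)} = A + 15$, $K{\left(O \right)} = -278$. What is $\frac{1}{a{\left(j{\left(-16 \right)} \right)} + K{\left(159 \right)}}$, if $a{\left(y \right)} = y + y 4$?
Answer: $- \frac{1}{283} \approx -0.0035336$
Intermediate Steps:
$j{\left(A \right)} = 15 + A$
$a{\left(y \right)} = 5 y$ ($a{\left(y \right)} = y + 4 y = 5 y$)
$\frac{1}{a{\left(j{\left(-16 \right)} \right)} + K{\left(159 \right)}} = \frac{1}{5 \left(15 - 16\right) - 278} = \frac{1}{5 \left(-1\right) - 278} = \frac{1}{-5 - 278} = \frac{1}{-283} = - \frac{1}{283}$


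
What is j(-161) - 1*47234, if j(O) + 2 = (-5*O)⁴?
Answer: 419936353389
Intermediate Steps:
j(O) = -2 + 625*O⁴ (j(O) = -2 + (-5*O)⁴ = -2 + 625*O⁴)
j(-161) - 1*47234 = (-2 + 625*(-161)⁴) - 1*47234 = (-2 + 625*671898241) - 47234 = (-2 + 419936400625) - 47234 = 419936400623 - 47234 = 419936353389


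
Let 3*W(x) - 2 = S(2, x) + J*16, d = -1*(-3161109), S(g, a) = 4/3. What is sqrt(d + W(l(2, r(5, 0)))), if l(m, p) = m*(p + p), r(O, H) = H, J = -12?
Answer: sqrt(28449415)/3 ≈ 1777.9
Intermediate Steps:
S(g, a) = 4/3 (S(g, a) = 4*(1/3) = 4/3)
l(m, p) = 2*m*p (l(m, p) = m*(2*p) = 2*m*p)
d = 3161109
W(x) = -566/9 (W(x) = 2/3 + (4/3 - 12*16)/3 = 2/3 + (4/3 - 192)/3 = 2/3 + (1/3)*(-572/3) = 2/3 - 572/9 = -566/9)
sqrt(d + W(l(2, r(5, 0)))) = sqrt(3161109 - 566/9) = sqrt(28449415/9) = sqrt(28449415)/3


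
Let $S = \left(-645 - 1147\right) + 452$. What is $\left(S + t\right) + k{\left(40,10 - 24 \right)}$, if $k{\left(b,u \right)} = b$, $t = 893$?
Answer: $-407$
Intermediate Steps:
$S = -1340$ ($S = -1792 + 452 = -1340$)
$\left(S + t\right) + k{\left(40,10 - 24 \right)} = \left(-1340 + 893\right) + 40 = -447 + 40 = -407$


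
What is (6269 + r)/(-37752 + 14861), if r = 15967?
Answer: -22236/22891 ≈ -0.97139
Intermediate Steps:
(6269 + r)/(-37752 + 14861) = (6269 + 15967)/(-37752 + 14861) = 22236/(-22891) = 22236*(-1/22891) = -22236/22891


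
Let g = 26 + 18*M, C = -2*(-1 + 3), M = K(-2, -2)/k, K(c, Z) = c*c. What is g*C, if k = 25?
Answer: -2888/25 ≈ -115.52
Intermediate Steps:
K(c, Z) = c²
M = 4/25 (M = (-2)²/25 = 4*(1/25) = 4/25 ≈ 0.16000)
C = -4 (C = -2*2 = -4)
g = 722/25 (g = 26 + 18*(4/25) = 26 + 72/25 = 722/25 ≈ 28.880)
g*C = (722/25)*(-4) = -2888/25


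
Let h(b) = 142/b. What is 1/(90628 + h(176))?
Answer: 88/7975335 ≈ 1.1034e-5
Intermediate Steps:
1/(90628 + h(176)) = 1/(90628 + 142/176) = 1/(90628 + 142*(1/176)) = 1/(90628 + 71/88) = 1/(7975335/88) = 88/7975335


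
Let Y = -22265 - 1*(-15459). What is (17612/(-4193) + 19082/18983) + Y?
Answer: -77426111612/11370817 ≈ -6809.2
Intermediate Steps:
Y = -6806 (Y = -22265 + 15459 = -6806)
(17612/(-4193) + 19082/18983) + Y = (17612/(-4193) + 19082/18983) - 6806 = (17612*(-1/4193) + 19082*(1/18983)) - 6806 = (-2516/599 + 19082/18983) - 6806 = -36331110/11370817 - 6806 = -77426111612/11370817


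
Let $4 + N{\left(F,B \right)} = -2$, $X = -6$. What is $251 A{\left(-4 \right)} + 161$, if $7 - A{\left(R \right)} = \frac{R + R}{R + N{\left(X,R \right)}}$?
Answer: $\frac{8586}{5} \approx 1717.2$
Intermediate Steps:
$N{\left(F,B \right)} = -6$ ($N{\left(F,B \right)} = -4 - 2 = -6$)
$A{\left(R \right)} = 7 - \frac{2 R}{-6 + R}$ ($A{\left(R \right)} = 7 - \frac{R + R}{R - 6} = 7 - \frac{2 R}{-6 + R}$)
$251 A{\left(-4 \right)} + 161 = 251 \frac{-42 + 5 \left(-4\right)}{-6 - 4} + 161 = 251 \frac{-42 - 20}{-10} + 161 = 251 \left(\left(- \frac{1}{10}\right) \left(-62\right)\right) + 161 = 251 \cdot \frac{31}{5} + 161 = \frac{7781}{5} + 161 = \frac{8586}{5}$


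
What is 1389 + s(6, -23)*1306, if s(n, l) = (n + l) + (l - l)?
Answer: -20813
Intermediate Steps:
s(n, l) = l + n (s(n, l) = (l + n) + 0 = l + n)
1389 + s(6, -23)*1306 = 1389 + (-23 + 6)*1306 = 1389 - 17*1306 = 1389 - 22202 = -20813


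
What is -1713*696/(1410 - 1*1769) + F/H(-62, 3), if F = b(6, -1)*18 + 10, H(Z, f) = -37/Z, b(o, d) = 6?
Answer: 46739620/13283 ≈ 3518.8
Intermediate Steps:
F = 118 (F = 6*18 + 10 = 108 + 10 = 118)
-1713*696/(1410 - 1*1769) + F/H(-62, 3) = -1713*696/(1410 - 1*1769) + 118/((-37/(-62))) = -1713*696/(1410 - 1769) + 118/((-37*(-1/62))) = -1713/((-359*1/696)) + 118/(37/62) = -1713/(-359/696) + 118*(62/37) = -1713*(-696/359) + 7316/37 = 1192248/359 + 7316/37 = 46739620/13283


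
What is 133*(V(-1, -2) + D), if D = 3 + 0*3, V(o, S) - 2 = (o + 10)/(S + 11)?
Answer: 798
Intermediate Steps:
V(o, S) = 2 + (10 + o)/(11 + S) (V(o, S) = 2 + (o + 10)/(S + 11) = 2 + (10 + o)/(11 + S))
D = 3 (D = 3 + 0 = 3)
133*(V(-1, -2) + D) = 133*((32 - 1 + 2*(-2))/(11 - 2) + 3) = 133*((32 - 1 - 4)/9 + 3) = 133*((1/9)*27 + 3) = 133*(3 + 3) = 133*6 = 798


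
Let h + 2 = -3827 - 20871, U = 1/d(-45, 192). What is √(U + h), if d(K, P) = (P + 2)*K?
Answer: I*√209162070970/2910 ≈ 157.16*I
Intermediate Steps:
d(K, P) = K*(2 + P) (d(K, P) = (2 + P)*K = K*(2 + P))
U = -1/8730 (U = 1/(-45*(2 + 192)) = 1/(-45*194) = 1/(-8730) = -1/8730 ≈ -0.00011455)
h = -24700 (h = -2 + (-3827 - 20871) = -2 - 24698 = -24700)
√(U + h) = √(-1/8730 - 24700) = √(-215631001/8730) = I*√209162070970/2910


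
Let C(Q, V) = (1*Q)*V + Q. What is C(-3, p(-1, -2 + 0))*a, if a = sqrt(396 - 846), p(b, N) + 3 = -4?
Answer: 270*I*sqrt(2) ≈ 381.84*I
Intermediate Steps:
p(b, N) = -7 (p(b, N) = -3 - 4 = -7)
C(Q, V) = Q + Q*V (C(Q, V) = Q*V + Q = Q + Q*V)
a = 15*I*sqrt(2) (a = sqrt(-450) = 15*I*sqrt(2) ≈ 21.213*I)
C(-3, p(-1, -2 + 0))*a = (-3*(1 - 7))*(15*I*sqrt(2)) = (-3*(-6))*(15*I*sqrt(2)) = 18*(15*I*sqrt(2)) = 270*I*sqrt(2)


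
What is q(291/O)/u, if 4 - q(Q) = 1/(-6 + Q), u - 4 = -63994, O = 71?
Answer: -611/8638650 ≈ -7.0729e-5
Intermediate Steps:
u = -63990 (u = 4 - 63994 = -63990)
q(Q) = 4 - 1/(-6 + Q)
q(291/O)/u = ((-25 + 4*(291/71))/(-6 + 291/71))/(-63990) = ((-25 + 4*(291*(1/71)))/(-6 + 291*(1/71)))*(-1/63990) = ((-25 + 4*(291/71))/(-6 + 291/71))*(-1/63990) = ((-25 + 1164/71)/(-135/71))*(-1/63990) = -71/135*(-611/71)*(-1/63990) = (611/135)*(-1/63990) = -611/8638650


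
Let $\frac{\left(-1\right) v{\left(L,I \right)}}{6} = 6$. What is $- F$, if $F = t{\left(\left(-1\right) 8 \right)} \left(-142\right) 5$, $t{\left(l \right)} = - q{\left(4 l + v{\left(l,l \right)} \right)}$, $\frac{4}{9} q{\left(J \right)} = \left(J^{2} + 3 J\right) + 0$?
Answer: $-7060950$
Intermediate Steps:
$v{\left(L,I \right)} = -36$ ($v{\left(L,I \right)} = \left(-6\right) 6 = -36$)
$q{\left(J \right)} = \frac{9 J^{2}}{4} + \frac{27 J}{4}$ ($q{\left(J \right)} = \frac{9 \left(\left(J^{2} + 3 J\right) + 0\right)}{4} = \frac{9 \left(J^{2} + 3 J\right)}{4} = \frac{9 J^{2}}{4} + \frac{27 J}{4}$)
$t{\left(l \right)} = - \frac{9 \left(-36 + 4 l\right) \left(-33 + 4 l\right)}{4}$ ($t{\left(l \right)} = - \frac{9 \left(4 l - 36\right) \left(3 + \left(4 l - 36\right)\right)}{4} = - \frac{9 \left(-36 + 4 l\right) \left(3 + \left(-36 + 4 l\right)\right)}{4} = - \frac{9 \left(-36 + 4 l\right) \left(-33 + 4 l\right)}{4}$)
$F = 7060950$ ($F = \left(-2673 - 36 \left(\left(-1\right) 8\right)^{2} + 621 \left(\left(-1\right) 8\right)\right) \left(-142\right) 5 = \left(-2673 - 36 \left(-8\right)^{2} + 621 \left(-8\right)\right) \left(-142\right) 5 = \left(-2673 - 2304 - 4968\right) \left(-142\right) 5 = \left(-9945\right) \left(-142\right) 5 = 1412190 \cdot 5 = 7060950$)
$- F = \left(-1\right) 7060950 = -7060950$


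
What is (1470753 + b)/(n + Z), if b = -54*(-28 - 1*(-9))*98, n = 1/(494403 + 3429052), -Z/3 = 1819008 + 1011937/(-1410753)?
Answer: -2899063916648853705/10068252443145225334 ≈ -0.28794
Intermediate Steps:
Z = -2566169981087/470251 (Z = -3*(1819008 + 1011937/(-1410753)) = -3*(1819008 + 1011937*(-1/1410753)) = -3*(1819008 - 1011937/1410753) = -3*2566169981087/1410753 = -2566169981087/470251 ≈ -5.4570e+6)
n = 1/3923455 ≈ 2.5488e-7
b = 100548 (b = -54*(-28 + 9)*98 = -54*(-19)*98 = 1026*98 = 100548)
(1470753 + b)/(n + Z) = (1470753 + 100548)/(1/3923455 - 2566169981087/470251) = 1571301/(-10068252443145225334/1845008637205) = 1571301*(-1845008637205/10068252443145225334) = -2899063916648853705/10068252443145225334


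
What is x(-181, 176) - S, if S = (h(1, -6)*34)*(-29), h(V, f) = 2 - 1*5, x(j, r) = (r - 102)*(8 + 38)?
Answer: 446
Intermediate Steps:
x(j, r) = -4692 + 46*r (x(j, r) = (-102 + r)*46 = -4692 + 46*r)
h(V, f) = -3 (h(V, f) = 2 - 5 = -3)
S = 2958 (S = -3*34*(-29) = -102*(-29) = 2958)
x(-181, 176) - S = (-4692 + 46*176) - 1*2958 = (-4692 + 8096) - 2958 = 3404 - 2958 = 446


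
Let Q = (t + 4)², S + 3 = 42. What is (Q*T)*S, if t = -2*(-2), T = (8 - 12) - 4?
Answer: -19968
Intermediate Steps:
S = 39 (S = -3 + 42 = 39)
T = -8 (T = -4 - 4 = -8)
t = 4
Q = 64 (Q = (4 + 4)² = 8² = 64)
(Q*T)*S = (64*(-8))*39 = -512*39 = -19968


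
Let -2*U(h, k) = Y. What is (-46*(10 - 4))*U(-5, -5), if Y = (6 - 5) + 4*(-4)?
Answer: -2070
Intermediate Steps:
Y = -15 (Y = 1 - 16 = -15)
U(h, k) = 15/2 (U(h, k) = -½*(-15) = 15/2)
(-46*(10 - 4))*U(-5, -5) = -46*(10 - 4)*(15/2) = -46*6*(15/2) = -276*15/2 = -2070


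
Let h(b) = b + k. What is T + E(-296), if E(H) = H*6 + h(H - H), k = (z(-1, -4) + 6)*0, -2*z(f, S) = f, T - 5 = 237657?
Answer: 235886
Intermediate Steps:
T = 237662 (T = 5 + 237657 = 237662)
z(f, S) = -f/2
k = 0 (k = (-½*(-1) + 6)*0 = (½ + 6)*0 = (13/2)*0 = 0)
h(b) = b (h(b) = b + 0 = b)
E(H) = 6*H (E(H) = H*6 + (H - H) = 6*H + 0 = 6*H)
T + E(-296) = 237662 + 6*(-296) = 237662 - 1776 = 235886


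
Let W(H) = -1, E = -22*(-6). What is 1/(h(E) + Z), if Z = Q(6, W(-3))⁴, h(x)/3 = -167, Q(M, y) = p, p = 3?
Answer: -1/420 ≈ -0.0023810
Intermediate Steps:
E = 132
Q(M, y) = 3
h(x) = -501 (h(x) = 3*(-167) = -501)
Z = 81 (Z = 3⁴ = 81)
1/(h(E) + Z) = 1/(-501 + 81) = 1/(-420) = -1/420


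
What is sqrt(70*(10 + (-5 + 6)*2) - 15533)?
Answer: I*sqrt(14693) ≈ 121.21*I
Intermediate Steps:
sqrt(70*(10 + (-5 + 6)*2) - 15533) = sqrt(70*(10 + 1*2) - 15533) = sqrt(70*(10 + 2) - 15533) = sqrt(70*12 - 15533) = sqrt(840 - 15533) = sqrt(-14693) = I*sqrt(14693)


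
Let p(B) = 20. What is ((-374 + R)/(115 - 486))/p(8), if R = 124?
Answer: 25/742 ≈ 0.033693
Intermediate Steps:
((-374 + R)/(115 - 486))/p(8) = ((-374 + 124)/(115 - 486))/20 = -250/(-371)*(1/20) = -250*(-1/371)*(1/20) = (250/371)*(1/20) = 25/742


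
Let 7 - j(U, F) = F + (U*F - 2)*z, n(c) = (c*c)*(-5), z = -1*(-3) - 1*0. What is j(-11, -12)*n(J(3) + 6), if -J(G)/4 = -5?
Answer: 1253980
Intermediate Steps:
J(G) = 20 (J(G) = -4*(-5) = 20)
z = 3 (z = 3 + 0 = 3)
n(c) = -5*c**2 (n(c) = c**2*(-5) = -5*c**2)
j(U, F) = 13 - F - 3*F*U (j(U, F) = 7 - (F + (U*F - 2)*3) = 7 - (F + (F*U - 2)*3) = 7 - (F + (-2 + F*U)*3) = 7 - (F + (-6 + 3*F*U)) = 7 - (-6 + F + 3*F*U) = 7 + (6 - F - 3*F*U) = 13 - F - 3*F*U)
j(-11, -12)*n(J(3) + 6) = (13 - 1*(-12) - 3*(-12)*(-11))*(-5*(20 + 6)**2) = (13 + 12 - 396)*(-5*26**2) = -(-1855)*676 = -371*(-3380) = 1253980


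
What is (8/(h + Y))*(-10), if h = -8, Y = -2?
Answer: 8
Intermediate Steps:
(8/(h + Y))*(-10) = (8/(-8 - 2))*(-10) = (8/(-10))*(-10) = -⅒*8*(-10) = -⅘*(-10) = 8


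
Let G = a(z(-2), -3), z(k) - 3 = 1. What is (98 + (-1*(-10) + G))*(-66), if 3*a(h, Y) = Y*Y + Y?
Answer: -7260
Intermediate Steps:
z(k) = 4 (z(k) = 3 + 1 = 4)
a(h, Y) = Y/3 + Y²/3 (a(h, Y) = (Y*Y + Y)/3 = (Y² + Y)/3 = (Y + Y²)/3 = Y/3 + Y²/3)
G = 2 (G = (⅓)*(-3)*(1 - 3) = (⅓)*(-3)*(-2) = 2)
(98 + (-1*(-10) + G))*(-66) = (98 + (-1*(-10) + 2))*(-66) = (98 + (10 + 2))*(-66) = (98 + 12)*(-66) = 110*(-66) = -7260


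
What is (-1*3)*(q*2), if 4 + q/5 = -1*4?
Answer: 240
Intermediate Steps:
q = -40 (q = -20 + 5*(-1*4) = -20 + 5*(-4) = -20 - 20 = -40)
(-1*3)*(q*2) = (-1*3)*(-40*2) = -3*(-80) = 240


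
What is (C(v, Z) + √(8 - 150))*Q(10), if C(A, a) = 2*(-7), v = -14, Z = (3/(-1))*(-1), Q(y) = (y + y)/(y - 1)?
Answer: -280/9 + 20*I*√142/9 ≈ -31.111 + 26.481*I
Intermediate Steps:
Q(y) = 2*y/(-1 + y) (Q(y) = (2*y)/(-1 + y) = 2*y/(-1 + y))
Z = 3 (Z = (3*(-1))*(-1) = -3*(-1) = 3)
C(A, a) = -14
(C(v, Z) + √(8 - 150))*Q(10) = (-14 + √(8 - 150))*(2*10/(-1 + 10)) = (-14 + √(-142))*(2*10/9) = (-14 + I*√142)*(2*10*(⅑)) = (-14 + I*√142)*(20/9) = -280/9 + 20*I*√142/9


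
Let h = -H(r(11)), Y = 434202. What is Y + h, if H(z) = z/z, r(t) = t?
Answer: 434201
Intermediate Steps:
H(z) = 1
h = -1 (h = -1*1 = -1)
Y + h = 434202 - 1 = 434201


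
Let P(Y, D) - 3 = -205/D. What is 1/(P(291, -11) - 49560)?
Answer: -11/544922 ≈ -2.0186e-5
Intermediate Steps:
P(Y, D) = 3 - 205/D
1/(P(291, -11) - 49560) = 1/((3 - 205/(-11)) - 49560) = 1/((3 - 205*(-1/11)) - 49560) = 1/((3 + 205/11) - 49560) = 1/(238/11 - 49560) = 1/(-544922/11) = -11/544922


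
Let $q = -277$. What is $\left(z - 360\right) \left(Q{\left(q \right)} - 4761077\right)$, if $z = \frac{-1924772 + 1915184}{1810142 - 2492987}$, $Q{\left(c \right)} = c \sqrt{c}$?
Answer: $\frac{390114098485708}{227615} + \frac{22696882508 i \sqrt{277}}{227615} \approx 1.7139 \cdot 10^{9} + 1.6596 \cdot 10^{6} i$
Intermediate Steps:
$Q{\left(c \right)} = c^{\frac{3}{2}}$
$z = \frac{3196}{227615}$ ($z = - \frac{9588}{-682845} = \left(-9588\right) \left(- \frac{1}{682845}\right) = \frac{3196}{227615} \approx 0.014041$)
$\left(z - 360\right) \left(Q{\left(q \right)} - 4761077\right) = \left(\frac{3196}{227615} - 360\right) \left(\left(-277\right)^{\frac{3}{2}} - 4761077\right) = - \frac{81938204 \left(- 277 i \sqrt{277} - 4761077\right)}{227615} = - \frac{81938204 \left(-4761077 - 277 i \sqrt{277}\right)}{227615} = \frac{390114098485708}{227615} + \frac{22696882508 i \sqrt{277}}{227615}$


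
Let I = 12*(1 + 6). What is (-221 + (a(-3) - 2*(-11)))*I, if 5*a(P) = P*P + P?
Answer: -83076/5 ≈ -16615.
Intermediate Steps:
a(P) = P/5 + P**2/5 (a(P) = (P*P + P)/5 = (P**2 + P)/5 = (P + P**2)/5 = P/5 + P**2/5)
I = 84 (I = 12*7 = 84)
(-221 + (a(-3) - 2*(-11)))*I = (-221 + ((1/5)*(-3)*(1 - 3) - 2*(-11)))*84 = (-221 + ((1/5)*(-3)*(-2) + 22))*84 = (-221 + (6/5 + 22))*84 = (-221 + 116/5)*84 = -989/5*84 = -83076/5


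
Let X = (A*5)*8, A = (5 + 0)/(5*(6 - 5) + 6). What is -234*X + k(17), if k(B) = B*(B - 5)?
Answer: -44556/11 ≈ -4050.5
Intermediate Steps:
A = 5/11 (A = 5/(5*1 + 6) = 5/(5 + 6) = 5/11 ≈ 0.45455)
k(B) = B*(-5 + B)
X = 200/11 (X = ((5/11)*5)*8 = (25/11)*8 = 200/11 ≈ 18.182)
-234*X + k(17) = -234*200/11 + 17*(-5 + 17) = -46800/11 + 17*12 = -46800/11 + 204 = -44556/11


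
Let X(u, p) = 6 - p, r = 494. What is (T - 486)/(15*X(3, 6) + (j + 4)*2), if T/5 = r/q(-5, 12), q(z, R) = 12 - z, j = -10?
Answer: 1448/51 ≈ 28.392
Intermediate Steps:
T = 2470/17 (T = 5*(494/(12 - 1*(-5))) = 5*(494/(12 + 5)) = 5*(494/17) = 2470/17 ≈ 145.29)
(T - 486)/(15*X(3, 6) + (j + 4)*2) = (2470/17 - 486)/(15*(6 - 1*6) + (-10 + 4)*2) = -5792/(17*(15*(6 - 6) - 6*2)) = -5792/(17*(15*0 - 12)) = -5792/(17*(0 - 12)) = -5792/17/(-12) = -5792/17*(-1/12) = 1448/51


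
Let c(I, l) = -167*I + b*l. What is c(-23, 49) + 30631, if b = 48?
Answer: 36824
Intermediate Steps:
c(I, l) = -167*I + 48*l
c(-23, 49) + 30631 = (-167*(-23) + 48*49) + 30631 = (3841 + 2352) + 30631 = 6193 + 30631 = 36824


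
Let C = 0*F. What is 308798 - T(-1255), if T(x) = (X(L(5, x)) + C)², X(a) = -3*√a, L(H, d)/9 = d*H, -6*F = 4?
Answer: 817073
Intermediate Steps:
F = -⅔ (F = -⅙*4 = -⅔ ≈ -0.66667)
L(H, d) = 9*H*d (L(H, d) = 9*(d*H) = 9*(H*d) = 9*H*d)
C = 0 (C = 0*(-⅔) = 0)
T(x) = 405*x (T(x) = (-3*3*√5*√x + 0)² = (-9*√5*√x + 0)² = (-9*√5*√x)² = 405*x)
308798 - T(-1255) = 308798 - 405*(-1255) = 308798 - 1*(-508275) = 308798 + 508275 = 817073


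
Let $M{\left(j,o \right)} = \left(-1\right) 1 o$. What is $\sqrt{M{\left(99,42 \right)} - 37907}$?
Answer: $i \sqrt{37949} \approx 194.8 i$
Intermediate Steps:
$M{\left(j,o \right)} = - o$
$\sqrt{M{\left(99,42 \right)} - 37907} = \sqrt{\left(-1\right) 42 - 37907} = \sqrt{-42 - 37907} = \sqrt{-37949} = i \sqrt{37949}$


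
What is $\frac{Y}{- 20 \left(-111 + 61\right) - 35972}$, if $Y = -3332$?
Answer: $\frac{119}{1249} \approx 0.095276$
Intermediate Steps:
$\frac{Y}{- 20 \left(-111 + 61\right) - 35972} = - \frac{3332}{- 20 \left(-111 + 61\right) - 35972} = - \frac{3332}{\left(-20\right) \left(-50\right) - 35972} = - \frac{3332}{1000 - 35972} = - \frac{3332}{-34972} = \left(-3332\right) \left(- \frac{1}{34972}\right) = \frac{119}{1249}$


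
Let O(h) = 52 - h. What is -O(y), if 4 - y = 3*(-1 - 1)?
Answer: -42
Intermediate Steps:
y = 10 (y = 4 - 3*(-1 - 1) = 4 - 3*(-2) = 4 - 1*(-6) = 4 + 6 = 10)
-O(y) = -(52 - 1*10) = -(52 - 10) = -1*42 = -42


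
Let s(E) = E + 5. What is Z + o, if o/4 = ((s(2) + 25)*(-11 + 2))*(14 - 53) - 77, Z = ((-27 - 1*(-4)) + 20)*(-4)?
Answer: 44632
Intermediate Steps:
s(E) = 5 + E
Z = 12 (Z = ((-27 + 4) + 20)*(-4) = (-23 + 20)*(-4) = -3*(-4) = 12)
o = 44620 (o = 4*((((5 + 2) + 25)*(-11 + 2))*(14 - 53) - 77) = 4*(((7 + 25)*(-9))*(-39) - 77) = 4*((32*(-9))*(-39) - 77) = 4*(-288*(-39) - 77) = 4*(11232 - 77) = 4*11155 = 44620)
Z + o = 12 + 44620 = 44632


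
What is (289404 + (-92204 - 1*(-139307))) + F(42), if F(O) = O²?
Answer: 338271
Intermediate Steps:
(289404 + (-92204 - 1*(-139307))) + F(42) = (289404 + (-92204 - 1*(-139307))) + 42² = (289404 + (-92204 + 139307)) + 1764 = (289404 + 47103) + 1764 = 336507 + 1764 = 338271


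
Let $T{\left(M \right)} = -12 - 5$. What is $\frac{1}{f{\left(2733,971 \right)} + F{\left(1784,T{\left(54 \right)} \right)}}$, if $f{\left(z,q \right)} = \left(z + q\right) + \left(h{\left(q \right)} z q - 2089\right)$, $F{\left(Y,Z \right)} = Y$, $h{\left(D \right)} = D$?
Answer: $\frac{1}{2576787852} \approx 3.8808 \cdot 10^{-10}$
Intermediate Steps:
$T{\left(M \right)} = -17$ ($T{\left(M \right)} = -12 - 5 = -17$)
$f{\left(z,q \right)} = -2089 + q + z + z q^{2}$ ($f{\left(z,q \right)} = \left(z + q\right) + \left(q z q - 2089\right) = \left(q + z\right) + \left(z q^{2} - 2089\right) = \left(q + z\right) + \left(-2089 + z q^{2}\right) = -2089 + q + z + z q^{2}$)
$\frac{1}{f{\left(2733,971 \right)} + F{\left(1784,T{\left(54 \right)} \right)}} = \frac{1}{\left(-2089 + 971 + 2733 + 2733 \cdot 971^{2}\right) + 1784} = \frac{1}{\left(-2089 + 971 + 2733 + 2733 \cdot 942841\right) + 1784} = \frac{1}{\left(-2089 + 971 + 2733 + 2576784453\right) + 1784} = \frac{1}{2576786068 + 1784} = \frac{1}{2576787852}$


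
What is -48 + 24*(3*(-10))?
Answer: -768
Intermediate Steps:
-48 + 24*(3*(-10)) = -48 + 24*(-30) = -48 - 720 = -768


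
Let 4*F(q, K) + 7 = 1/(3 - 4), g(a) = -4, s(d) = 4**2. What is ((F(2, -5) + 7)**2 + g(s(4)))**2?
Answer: 441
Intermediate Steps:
s(d) = 16
F(q, K) = -2 (F(q, K) = -7/4 + 1/(4*(3 - 4)) = -7/4 + (1/4)/(-1) = -7/4 + (1/4)*(-1) = -7/4 - 1/4 = -2)
((F(2, -5) + 7)**2 + g(s(4)))**2 = ((-2 + 7)**2 - 4)**2 = (5**2 - 4)**2 = (25 - 4)**2 = 21**2 = 441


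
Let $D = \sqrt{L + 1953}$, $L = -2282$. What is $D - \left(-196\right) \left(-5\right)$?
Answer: $-980 + i \sqrt{329} \approx -980.0 + 18.138 i$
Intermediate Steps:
$D = i \sqrt{329}$ ($D = \sqrt{-2282 + 1953} = \sqrt{-329} = i \sqrt{329} \approx 18.138 i$)
$D - \left(-196\right) \left(-5\right) = i \sqrt{329} - \left(-196\right) \left(-5\right) = i \sqrt{329} - 980 = -980 + i \sqrt{329}$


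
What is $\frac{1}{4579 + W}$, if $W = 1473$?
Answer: $\frac{1}{6052} \approx 0.00016523$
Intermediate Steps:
$\frac{1}{4579 + W} = \frac{1}{4579 + 1473} = \frac{1}{6052}$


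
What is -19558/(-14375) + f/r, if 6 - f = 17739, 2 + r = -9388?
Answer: 29237433/8998750 ≈ 3.2491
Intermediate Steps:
r = -9390 (r = -2 - 9388 = -9390)
f = -17733 (f = 6 - 1*17739 = 6 - 17739 = -17733)
-19558/(-14375) + f/r = -19558/(-14375) - 17733/(-9390) = -19558*(-1/14375) - 17733*(-1/9390) = 19558/14375 + 5911/3130 = 29237433/8998750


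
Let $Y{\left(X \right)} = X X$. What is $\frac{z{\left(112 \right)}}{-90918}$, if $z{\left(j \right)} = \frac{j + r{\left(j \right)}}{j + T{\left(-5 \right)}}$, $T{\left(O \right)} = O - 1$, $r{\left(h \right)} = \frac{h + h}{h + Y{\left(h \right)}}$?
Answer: $- \frac{6329}{544507902} \approx -1.1623 \cdot 10^{-5}$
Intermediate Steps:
$Y{\left(X \right)} = X^{2}$
$r{\left(h \right)} = \frac{2 h}{h + h^{2}}$ ($r{\left(h \right)} = \frac{h + h}{h + h^{2}} = \frac{2 h}{h + h^{2}}$)
$T{\left(O \right)} = -1 + O$ ($T{\left(O \right)} = O - 1 = -1 + O$)
$z{\left(j \right)} = \frac{j + \frac{2}{1 + j}}{-6 + j}$ ($z{\left(j \right)} = \frac{j + \frac{2}{1 + j}}{j - 6} = \frac{j + \frac{2}{1 + j}}{-6 + j}$)
$\frac{z{\left(112 \right)}}{-90918} = \frac{\frac{1}{1 + 112} \frac{1}{-6 + 112} \left(2 + 112 \left(1 + 112\right)\right)}{-90918} = \frac{2 + 112 \cdot 113}{113 \cdot 106} \left(- \frac{1}{90918}\right) = \frac{1}{113} \cdot \frac{1}{106} \left(2 + 12656\right) \left(- \frac{1}{90918}\right) = \frac{1}{113} \cdot \frac{1}{106} \cdot 12658 \left(- \frac{1}{90918}\right) = \frac{6329}{5989} \left(- \frac{1}{90918}\right) = - \frac{6329}{544507902}$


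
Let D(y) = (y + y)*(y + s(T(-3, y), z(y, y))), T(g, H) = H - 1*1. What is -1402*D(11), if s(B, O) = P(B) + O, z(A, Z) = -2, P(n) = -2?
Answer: -215908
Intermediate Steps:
T(g, H) = -1 + H (T(g, H) = H - 1 = -1 + H)
s(B, O) = -2 + O
D(y) = 2*y*(-4 + y) (D(y) = (y + y)*(y + (-2 - 2)) = (2*y)*(y - 4) = (2*y)*(-4 + y) = 2*y*(-4 + y))
-1402*D(11) = -2804*11*(-4 + 11) = -2804*11*7 = -1402*154 = -215908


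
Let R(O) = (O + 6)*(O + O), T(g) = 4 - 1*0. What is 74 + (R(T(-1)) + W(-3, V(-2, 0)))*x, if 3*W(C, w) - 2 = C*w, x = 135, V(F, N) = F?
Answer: 11234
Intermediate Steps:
W(C, w) = ⅔ + C*w/3 (W(C, w) = ⅔ + (C*w)/3 = ⅔ + C*w/3)
T(g) = 4 (T(g) = 4 + 0 = 4)
R(O) = 2*O*(6 + O) (R(O) = (6 + O)*(2*O) = 2*O*(6 + O))
74 + (R(T(-1)) + W(-3, V(-2, 0)))*x = 74 + (2*4*(6 + 4) + (⅔ + (⅓)*(-3)*(-2)))*135 = 74 + (2*4*10 + (⅔ + 2))*135 = 74 + (80 + 8/3)*135 = 74 + (248/3)*135 = 74 + 11160 = 11234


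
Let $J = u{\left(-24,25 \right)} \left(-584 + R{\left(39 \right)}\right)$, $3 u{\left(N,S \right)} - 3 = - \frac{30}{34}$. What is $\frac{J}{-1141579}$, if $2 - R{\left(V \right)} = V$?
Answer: $\frac{7452}{19406843} \approx 0.00038399$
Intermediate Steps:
$u{\left(N,S \right)} = \frac{12}{17}$ ($u{\left(N,S \right)} = 1 + \frac{\left(-30\right) \frac{1}{34}}{3} = 1 + \frac{1}{3} \left(- \frac{15}{17}\right) = 1 - \frac{5}{17} = \frac{12}{17}$)
$R{\left(V \right)} = 2 - V$
$J = - \frac{7452}{17}$ ($J = \frac{12 \left(-584 + \left(2 - 39\right)\right)}{17} = \frac{12 \left(-584 - 37\right)}{17} = \frac{12}{17} \left(-621\right) = - \frac{7452}{17} \approx -438.35$)
$\frac{J}{-1141579} = - \frac{7452}{17 \left(-1141579\right)} = \left(- \frac{7452}{17}\right) \left(- \frac{1}{1141579}\right) = \frac{7452}{19406843}$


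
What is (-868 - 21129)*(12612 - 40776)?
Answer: 619523508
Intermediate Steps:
(-868 - 21129)*(12612 - 40776) = -21997*(-28164) = 619523508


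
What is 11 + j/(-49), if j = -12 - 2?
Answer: 79/7 ≈ 11.286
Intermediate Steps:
j = -14
11 + j/(-49) = 11 - 14/(-49) = 11 - 14*(-1/49) = 11 + 2/7 = 79/7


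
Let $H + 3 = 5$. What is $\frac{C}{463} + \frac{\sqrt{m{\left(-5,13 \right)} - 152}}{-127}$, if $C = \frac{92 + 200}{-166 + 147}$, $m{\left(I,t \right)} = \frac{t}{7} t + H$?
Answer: $- \frac{292}{8797} - \frac{i \sqrt{6167}}{889} \approx -0.033193 - 0.088336 i$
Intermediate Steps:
$H = 2$ ($H = -3 + 5 = 2$)
$m{\left(I,t \right)} = 2 + \frac{t^{2}}{7}$ ($m{\left(I,t \right)} = \frac{t}{7} t + 2 = \frac{t^{2}}{7} + 2 = 2 + \frac{t^{2}}{7}$)
$C = - \frac{292}{19}$ ($C = \frac{292}{-19} = 292 \left(- \frac{1}{19}\right) = - \frac{292}{19} \approx -15.368$)
$\frac{C}{463} + \frac{\sqrt{m{\left(-5,13 \right)} - 152}}{-127} = - \frac{292}{19 \cdot 463} + \frac{\sqrt{\left(2 + \frac{13^{2}}{7}\right) - 152}}{-127} = \left(- \frac{292}{19}\right) \frac{1}{463} + \sqrt{\left(2 + \frac{1}{7} \cdot 169\right) - 152} \left(- \frac{1}{127}\right) = - \frac{292}{8797} + \sqrt{\left(2 + \frac{169}{7}\right) - 152} \left(- \frac{1}{127}\right) = - \frac{292}{8797} + \sqrt{\frac{183}{7} - 152} \left(- \frac{1}{127}\right) = - \frac{292}{8797} + \sqrt{- \frac{881}{7}} \left(- \frac{1}{127}\right) = - \frac{292}{8797} + \frac{i \sqrt{6167}}{7} \left(- \frac{1}{127}\right) = - \frac{292}{8797} - \frac{i \sqrt{6167}}{889}$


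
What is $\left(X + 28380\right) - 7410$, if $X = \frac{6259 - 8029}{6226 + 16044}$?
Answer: $\frac{46700013}{2227} \approx 20970.0$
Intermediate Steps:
$X = - \frac{177}{2227}$ ($X = \frac{6259 - 8029}{22270} = \left(-1770\right) \frac{1}{22270} = - \frac{177}{2227} \approx -0.079479$)
$\left(X + 28380\right) - 7410 = \left(- \frac{177}{2227} + 28380\right) - 7410 = \frac{63202083}{2227} - 7410 = \frac{46700013}{2227}$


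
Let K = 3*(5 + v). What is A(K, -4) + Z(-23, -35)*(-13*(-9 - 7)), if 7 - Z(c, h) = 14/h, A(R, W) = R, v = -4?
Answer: 7711/5 ≈ 1542.2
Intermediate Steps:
K = 3 (K = 3*(5 - 4) = 3*1 = 3)
Z(c, h) = 7 - 14/h
A(K, -4) + Z(-23, -35)*(-13*(-9 - 7)) = 3 + (7 - 14/(-35))*(-13*(-9 - 7)) = 3 + (7 - 14*(-1/35))*(-13*(-16)) = 3 + (7 + ⅖)*208 = 3 + (37/5)*208 = 3 + 7696/5 = 7711/5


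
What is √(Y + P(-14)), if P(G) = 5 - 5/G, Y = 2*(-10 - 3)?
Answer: 17*I*√14/14 ≈ 4.5434*I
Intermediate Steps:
Y = -26 (Y = 2*(-13) = -26)
P(G) = 5 - 5/G
√(Y + P(-14)) = √(-26 + (5 - 5/(-14))) = √(-26 + (5 - 5*(-1/14))) = √(-26 + (5 + 5/14)) = √(-26 + 75/14) = √(-289/14) = 17*I*√14/14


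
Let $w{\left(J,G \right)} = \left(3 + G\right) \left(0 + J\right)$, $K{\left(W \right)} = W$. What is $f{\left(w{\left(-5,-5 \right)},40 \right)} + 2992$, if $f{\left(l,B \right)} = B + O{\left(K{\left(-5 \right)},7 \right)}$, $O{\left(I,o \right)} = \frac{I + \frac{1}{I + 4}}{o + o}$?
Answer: $\frac{21221}{7} \approx 3031.6$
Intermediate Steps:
$O{\left(I,o \right)} = \frac{I + \frac{1}{4 + I}}{2 o}$
$w{\left(J,G \right)} = J \left(3 + G\right)$ ($w{\left(J,G \right)} = \left(3 + G\right) J = J \left(3 + G\right)$)
$f{\left(l,B \right)} = - \frac{3}{7} + B$ ($f{\left(l,B \right)} = B + \frac{1 + \left(-5\right)^{2} + 4 \left(-5\right)}{2 \cdot 7 \left(4 - 5\right)} = B + \frac{1}{2} \cdot \frac{1}{7} \frac{1}{-1} \left(1 + 25 - 20\right) = B + \frac{1}{2} \cdot \frac{1}{7} \left(-1\right) 6 = B - \frac{3}{7} = - \frac{3}{7} + B$)
$f{\left(w{\left(-5,-5 \right)},40 \right)} + 2992 = \left(- \frac{3}{7} + 40\right) + 2992 = \frac{277}{7} + 2992 = \frac{21221}{7}$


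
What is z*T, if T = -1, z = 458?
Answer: -458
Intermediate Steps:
z*T = 458*(-1) = -458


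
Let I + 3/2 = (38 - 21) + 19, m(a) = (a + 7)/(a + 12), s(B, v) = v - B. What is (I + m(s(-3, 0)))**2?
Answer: 44521/36 ≈ 1236.7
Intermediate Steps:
m(a) = (7 + a)/(12 + a)
I = 69/2 (I = -3/2 + ((38 - 21) + 19) = -3/2 + (17 + 19) = -3/2 + 36 = 69/2 ≈ 34.500)
(I + m(s(-3, 0)))**2 = (69/2 + (7 + (0 - 1*(-3)))/(12 + (0 - 1*(-3))))**2 = (69/2 + (7 + (0 + 3))/(12 + (0 + 3)))**2 = (69/2 + (7 + 3)/(12 + 3))**2 = (69/2 + 10/15)**2 = (69/2 + (1/15)*10)**2 = (69/2 + 2/3)**2 = (211/6)**2 = 44521/36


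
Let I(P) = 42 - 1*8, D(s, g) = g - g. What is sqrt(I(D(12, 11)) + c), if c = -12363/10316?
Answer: sqrt(872684599)/5158 ≈ 5.7273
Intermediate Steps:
D(s, g) = 0
c = -12363/10316 (c = -12363*1/10316 = -12363/10316 ≈ -1.1984)
I(P) = 34 (I(P) = 42 - 8 = 34)
sqrt(I(D(12, 11)) + c) = sqrt(34 - 12363/10316) = sqrt(338381/10316) = sqrt(872684599)/5158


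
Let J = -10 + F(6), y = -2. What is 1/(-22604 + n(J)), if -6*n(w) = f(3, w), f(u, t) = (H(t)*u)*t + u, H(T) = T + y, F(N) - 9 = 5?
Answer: -2/45217 ≈ -4.4231e-5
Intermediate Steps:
F(N) = 14 (F(N) = 9 + 5 = 14)
H(T) = -2 + T (H(T) = T - 2 = -2 + T)
J = 4 (J = -10 + 14 = 4)
f(u, t) = u + t*u*(-2 + t) (f(u, t) = ((-2 + t)*u)*t + u = (u*(-2 + t))*t + u = t*u*(-2 + t) + u = u + t*u*(-2 + t))
n(w) = -½ - w*(-2 + w)/2 (n(w) = -(1 + w*(-2 + w))/2 = -(3 + 3*w*(-2 + w))/6 = -½ - w*(-2 + w)/2)
1/(-22604 + n(J)) = 1/(-22604 + (-½ - ½*4*(-2 + 4))) = 1/(-22604 + (-½ - ½*4*2)) = 1/(-22604 + (-½ - 4)) = 1/(-22604 - 9/2) = 1/(-45217/2) = -2/45217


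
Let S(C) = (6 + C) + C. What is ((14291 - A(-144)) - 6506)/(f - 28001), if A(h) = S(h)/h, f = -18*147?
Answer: -186793/735528 ≈ -0.25396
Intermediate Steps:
S(C) = 6 + 2*C
f = -2646
A(h) = (6 + 2*h)/h
((14291 - A(-144)) - 6506)/(f - 28001) = ((14291 - (2 + 6/(-144))) - 6506)/(-2646 - 28001) = ((14291 - (2 + 6*(-1/144))) - 6506)/(-30647) = ((14291 - (2 - 1/24)) - 6506)*(-1/30647) = ((14291 - 1*47/24) - 6506)*(-1/30647) = ((14291 - 47/24) - 6506)*(-1/30647) = (342937/24 - 6506)*(-1/30647) = (186793/24)*(-1/30647) = -186793/735528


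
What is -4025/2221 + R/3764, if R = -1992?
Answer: -4893583/2089961 ≈ -2.3415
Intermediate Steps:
-4025/2221 + R/3764 = -4025/2221 - 1992/3764 = -4025*1/2221 - 1992*1/3764 = -4025/2221 - 498/941 = -4893583/2089961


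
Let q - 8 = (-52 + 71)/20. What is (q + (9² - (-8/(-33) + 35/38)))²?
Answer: 1239621704689/157251600 ≈ 7883.0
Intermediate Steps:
q = 179/20 (q = 8 + (-52 + 71)/20 = 8 + 19*(1/20) = 8 + 19/20 = 179/20 ≈ 8.9500)
(q + (9² - (-8/(-33) + 35/38)))² = (179/20 + (9² - (-8/(-33) + 35/38)))² = (179/20 + (81 - (-8*(-1/33) + 35*(1/38))))² = (179/20 + (81 - (8/33 + 35/38)))² = (179/20 + (81 - 1*1459/1254))² = (179/20 + (81 - 1459/1254))² = (179/20 + 100115/1254)² = (1113383/12540)² = 1239621704689/157251600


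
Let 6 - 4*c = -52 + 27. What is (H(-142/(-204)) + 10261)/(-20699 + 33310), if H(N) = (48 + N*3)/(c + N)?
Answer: 17689921/21728753 ≈ 0.81413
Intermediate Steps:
c = 31/4 (c = 3/2 - (-52 + 27)/4 = 3/2 - 1/4*(-25) = 3/2 + 25/4 = 31/4 ≈ 7.7500)
H(N) = (48 + 3*N)/(31/4 + N) (H(N) = (48 + N*3)/(31/4 + N) = (48 + 3*N)/(31/4 + N))
(H(-142/(-204)) + 10261)/(-20699 + 33310) = (12*(16 - 142/(-204))/(31 + 4*(-142/(-204))) + 10261)/(-20699 + 33310) = (12*(16 - 142*(-1/204))/(31 + 4*(-142*(-1/204))) + 10261)/12611 = (12*(16 + 71/102)/(31 + 4*(71/102)) + 10261)*(1/12611) = (12*(1703/102)/(31 + 142/51) + 10261)*(1/12611) = (12*(1703/102)/(1723/51) + 10261)*(1/12611) = (12*(51/1723)*(1703/102) + 10261)*(1/12611) = (10218/1723 + 10261)*(1/12611) = (17689921/1723)*(1/12611) = 17689921/21728753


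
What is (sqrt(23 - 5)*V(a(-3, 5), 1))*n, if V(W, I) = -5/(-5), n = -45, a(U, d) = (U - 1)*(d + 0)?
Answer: -135*sqrt(2) ≈ -190.92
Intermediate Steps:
a(U, d) = d*(-1 + U) (a(U, d) = (-1 + U)*d = d*(-1 + U))
V(W, I) = 1 (V(W, I) = -5*(-1/5) = 1)
(sqrt(23 - 5)*V(a(-3, 5), 1))*n = (sqrt(23 - 5)*1)*(-45) = (sqrt(18)*1)*(-45) = ((3*sqrt(2))*1)*(-45) = (3*sqrt(2))*(-45) = -135*sqrt(2)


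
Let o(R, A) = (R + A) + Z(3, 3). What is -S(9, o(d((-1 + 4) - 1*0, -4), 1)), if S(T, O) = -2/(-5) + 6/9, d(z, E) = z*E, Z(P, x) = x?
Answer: -16/15 ≈ -1.0667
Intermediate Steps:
d(z, E) = E*z
o(R, A) = 3 + A + R (o(R, A) = (R + A) + 3 = (A + R) + 3 = 3 + A + R)
S(T, O) = 16/15 (S(T, O) = -2*(-⅕) + 6*(⅑) = ⅖ + ⅔ = 16/15)
-S(9, o(d((-1 + 4) - 1*0, -4), 1)) = -1*16/15 = -16/15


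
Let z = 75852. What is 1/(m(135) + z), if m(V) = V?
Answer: 1/75987 ≈ 1.3160e-5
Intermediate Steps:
1/(m(135) + z) = 1/(135 + 75852) = 1/75987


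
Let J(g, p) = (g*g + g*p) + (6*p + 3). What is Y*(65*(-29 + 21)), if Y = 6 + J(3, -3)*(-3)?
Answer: -26520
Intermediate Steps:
J(g, p) = 3 + g² + 6*p + g*p (J(g, p) = (g² + g*p) + (3 + 6*p) = 3 + g² + 6*p + g*p)
Y = 51 (Y = 6 + (3 + 3² + 6*(-3) + 3*(-3))*(-3) = 6 + (3 + 9 - 18 - 9)*(-3) = 6 - 15*(-3) = 6 + 45 = 51)
Y*(65*(-29 + 21)) = 51*(65*(-29 + 21)) = 51*(65*(-8)) = 51*(-520) = -26520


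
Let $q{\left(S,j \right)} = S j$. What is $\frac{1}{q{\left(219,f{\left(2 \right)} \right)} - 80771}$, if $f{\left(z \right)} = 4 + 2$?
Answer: $- \frac{1}{79457} \approx -1.2585 \cdot 10^{-5}$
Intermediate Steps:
$f{\left(z \right)} = 6$
$\frac{1}{q{\left(219,f{\left(2 \right)} \right)} - 80771} = \frac{1}{219 \cdot 6 - 80771} = \frac{1}{1314 - 80771} = \frac{1}{-79457} = - \frac{1}{79457}$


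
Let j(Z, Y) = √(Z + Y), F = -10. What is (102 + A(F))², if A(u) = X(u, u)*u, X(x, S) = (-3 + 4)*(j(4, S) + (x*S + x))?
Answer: 636204 + 15960*I*√6 ≈ 6.362e+5 + 39094.0*I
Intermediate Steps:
j(Z, Y) = √(Y + Z)
X(x, S) = x + √(4 + S) + S*x (X(x, S) = (-3 + 4)*(√(S + 4) + (x*S + x)) = 1*(√(4 + S) + (S*x + x)) = 1*(√(4 + S) + (x + S*x)) = 1*(x + √(4 + S) + S*x) = x + √(4 + S) + S*x)
A(u) = u*(u + u² + √(4 + u)) (A(u) = (u + √(4 + u) + u*u)*u = (u + √(4 + u) + u²)*u = (u + u² + √(4 + u))*u = u*(u + u² + √(4 + u)))
(102 + A(F))² = (102 - 10*(-10 + (-10)² + √(4 - 10)))² = (102 - 10*(-10 + 100 + √(-6)))² = (102 - 10*(-10 + 100 + I*√6))² = (102 - 10*(90 + I*√6))² = (102 + (-900 - 10*I*√6))² = (-798 - 10*I*√6)²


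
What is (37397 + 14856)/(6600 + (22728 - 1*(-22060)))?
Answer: 52253/51388 ≈ 1.0168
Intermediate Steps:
(37397 + 14856)/(6600 + (22728 - 1*(-22060))) = 52253/(6600 + (22728 + 22060)) = 52253/(6600 + 44788) = 52253/51388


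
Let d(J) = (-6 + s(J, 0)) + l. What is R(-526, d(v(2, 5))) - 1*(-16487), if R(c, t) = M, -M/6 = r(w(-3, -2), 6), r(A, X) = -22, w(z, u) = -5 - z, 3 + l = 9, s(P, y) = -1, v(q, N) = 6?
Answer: 16619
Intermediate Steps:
l = 6 (l = -3 + 9 = 6)
d(J) = -1 (d(J) = (-6 - 1) + 6 = -7 + 6 = -1)
M = 132 (M = -6*(-22) = 132)
R(c, t) = 132
R(-526, d(v(2, 5))) - 1*(-16487) = 132 - 1*(-16487) = 132 + 16487 = 16619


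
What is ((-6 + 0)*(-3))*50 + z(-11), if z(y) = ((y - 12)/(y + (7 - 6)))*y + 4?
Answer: 8787/10 ≈ 878.70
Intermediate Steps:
z(y) = 4 + y*(-12 + y)/(1 + y) (z(y) = ((-12 + y)/(y + 1))*y + 4 = ((-12 + y)/(1 + y))*y + 4 = y*(-12 + y)/(1 + y) + 4 = 4 + y*(-12 + y)/(1 + y))
((-6 + 0)*(-3))*50 + z(-11) = ((-6 + 0)*(-3))*50 + (4 + (-11)² - 8*(-11))/(1 - 11) = -6*(-3)*50 + (4 + 121 + 88)/(-10) = 18*50 - ⅒*213 = 900 - 213/10 = 8787/10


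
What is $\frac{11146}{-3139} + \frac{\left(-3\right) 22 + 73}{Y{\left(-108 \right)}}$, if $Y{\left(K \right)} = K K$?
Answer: $- \frac{129984971}{36613296} \approx -3.5502$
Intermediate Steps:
$Y{\left(K \right)} = K^{2}$
$\frac{11146}{-3139} + \frac{\left(-3\right) 22 + 73}{Y{\left(-108 \right)}} = \frac{11146}{-3139} + \frac{\left(-3\right) 22 + 73}{\left(-108\right)^{2}} = 11146 \left(- \frac{1}{3139}\right) + \frac{-66 + 73}{11664} = - \frac{11146}{3139} + 7 \cdot \frac{1}{11664} = - \frac{11146}{3139} + \frac{7}{11664} = - \frac{129984971}{36613296}$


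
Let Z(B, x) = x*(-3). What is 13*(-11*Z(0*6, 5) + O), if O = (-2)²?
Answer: 2197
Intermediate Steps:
O = 4
Z(B, x) = -3*x
13*(-11*Z(0*6, 5) + O) = 13*(-(-33)*5 + 4) = 13*(-11*(-15) + 4) = 13*(165 + 4) = 13*169 = 2197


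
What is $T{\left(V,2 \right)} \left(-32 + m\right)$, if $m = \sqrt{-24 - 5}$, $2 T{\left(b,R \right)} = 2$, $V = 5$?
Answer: $-32 + i \sqrt{29} \approx -32.0 + 5.3852 i$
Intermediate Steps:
$T{\left(b,R \right)} = 1$ ($T{\left(b,R \right)} = \frac{1}{2} \cdot 2 = 1$)
$m = i \sqrt{29}$ ($m = \sqrt{-29} = i \sqrt{29} \approx 5.3852 i$)
$T{\left(V,2 \right)} \left(-32 + m\right) = 1 \left(-32 + i \sqrt{29}\right) = -32 + i \sqrt{29}$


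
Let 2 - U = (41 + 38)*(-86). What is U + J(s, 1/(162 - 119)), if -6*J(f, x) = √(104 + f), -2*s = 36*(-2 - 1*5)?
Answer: 6796 - √230/6 ≈ 6793.5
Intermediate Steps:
U = 6796 (U = 2 - (41 + 38)*(-86) = 2 - 79*(-86) = 2 - 1*(-6794) = 2 + 6794 = 6796)
s = 126 (s = -18*(-2 - 1*5) = -18*(-2 - 5) = -18*(-7) = -½*(-252) = 126)
J(f, x) = -√(104 + f)/6
U + J(s, 1/(162 - 119)) = 6796 - √(104 + 126)/6 = 6796 - √230/6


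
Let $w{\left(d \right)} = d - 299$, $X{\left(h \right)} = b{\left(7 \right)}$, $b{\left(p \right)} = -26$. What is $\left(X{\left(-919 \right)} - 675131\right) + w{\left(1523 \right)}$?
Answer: $-673933$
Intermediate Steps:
$X{\left(h \right)} = -26$
$w{\left(d \right)} = -299 + d$
$\left(X{\left(-919 \right)} - 675131\right) + w{\left(1523 \right)} = \left(-26 - 675131\right) + \left(-299 + 1523\right) = -675157 + 1224 = -673933$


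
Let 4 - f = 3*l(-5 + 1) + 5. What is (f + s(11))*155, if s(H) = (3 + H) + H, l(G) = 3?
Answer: 2325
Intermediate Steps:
f = -10 (f = 4 - (3*3 + 5) = 4 - (9 + 5) = 4 - 1*14 = 4 - 14 = -10)
s(H) = 3 + 2*H
(f + s(11))*155 = (-10 + (3 + 2*11))*155 = (-10 + (3 + 22))*155 = (-10 + 25)*155 = 15*155 = 2325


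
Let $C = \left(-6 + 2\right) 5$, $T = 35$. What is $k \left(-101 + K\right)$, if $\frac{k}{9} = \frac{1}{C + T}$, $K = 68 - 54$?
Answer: $- \frac{261}{5} \approx -52.2$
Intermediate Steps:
$C = -20$ ($C = \left(-4\right) 5 = -20$)
$K = 14$
$k = \frac{3}{5}$ ($k = \frac{9}{-20 + 35} = \frac{9}{15} = 9 \cdot \frac{1}{15} = \frac{3}{5} \approx 0.6$)
$k \left(-101 + K\right) = \frac{3 \left(-101 + 14\right)}{5} = \frac{3}{5} \left(-87\right) = - \frac{261}{5}$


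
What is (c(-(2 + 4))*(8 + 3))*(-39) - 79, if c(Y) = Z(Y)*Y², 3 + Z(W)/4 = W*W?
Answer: -2038687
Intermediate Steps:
Z(W) = -12 + 4*W² (Z(W) = -12 + 4*(W*W) = -12 + 4*W²)
c(Y) = Y²*(-12 + 4*Y²) (c(Y) = (-12 + 4*Y²)*Y² = Y²*(-12 + 4*Y²))
(c(-(2 + 4))*(8 + 3))*(-39) - 79 = ((4*(-(2 + 4))²*(-3 + (-(2 + 4))²))*(8 + 3))*(-39) - 79 = ((4*(-1*6)²*(-3 + (-1*6)²))*11)*(-39) - 79 = ((4*(-6)²*(-3 + (-6)²))*11)*(-39) - 79 = ((4*36*(-3 + 36))*11)*(-39) - 79 = ((4*36*33)*11)*(-39) - 79 = (4752*11)*(-39) - 79 = 52272*(-39) - 79 = -2038608 - 79 = -2038687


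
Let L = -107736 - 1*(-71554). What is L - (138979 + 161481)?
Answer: -336642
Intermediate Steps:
L = -36182 (L = -107736 + 71554 = -36182)
L - (138979 + 161481) = -36182 - (138979 + 161481) = -36182 - 1*300460 = -36182 - 300460 = -336642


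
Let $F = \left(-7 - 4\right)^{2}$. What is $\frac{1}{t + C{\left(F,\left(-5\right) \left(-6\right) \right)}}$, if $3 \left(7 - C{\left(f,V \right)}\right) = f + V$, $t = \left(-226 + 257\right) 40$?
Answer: $\frac{3}{3590} \approx 0.00083565$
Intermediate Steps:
$t = 1240$ ($t = 31 \cdot 40 = 1240$)
$F = 121$ ($F = \left(-11\right)^{2} = 121$)
$C{\left(f,V \right)} = 7 - \frac{V}{3} - \frac{f}{3}$ ($C{\left(f,V \right)} = 7 - \frac{f + V}{3} = 7 - \frac{V + f}{3} = 7 - \left(\frac{V}{3} + \frac{f}{3}\right) = 7 - \frac{V}{3} - \frac{f}{3}$)
$\frac{1}{t + C{\left(F,\left(-5\right) \left(-6\right) \right)}} = \frac{1}{1240 - \left(\frac{100}{3} + \frac{1}{3} \left(-5\right) \left(-6\right)\right)} = \frac{1}{1240 - \frac{130}{3}} = \frac{1}{\frac{3590}{3}} = \frac{3}{3590}$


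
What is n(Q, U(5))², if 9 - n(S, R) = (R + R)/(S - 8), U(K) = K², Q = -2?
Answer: 196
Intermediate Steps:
n(S, R) = 9 - 2*R/(-8 + S) (n(S, R) = 9 - (R + R)/(S - 8) = 9 - 2*R/(-8 + S))
n(Q, U(5))² = ((-72 - 2*5² + 9*(-2))/(-8 - 2))² = ((-72 - 2*25 - 18)/(-10))² = (-(-72 - 50 - 18)/10)² = (-⅒*(-140))² = 14² = 196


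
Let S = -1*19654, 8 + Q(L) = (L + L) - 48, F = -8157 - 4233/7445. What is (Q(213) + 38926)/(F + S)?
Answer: -36569840/25882141 ≈ -1.4129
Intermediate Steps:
F = -60733098/7445 (F = -8157 - 4233*1/7445 = -8157 - 4233/7445 = -60733098/7445 ≈ -8157.6)
Q(L) = -56 + 2*L (Q(L) = -8 + ((L + L) - 48) = -8 + (2*L - 48) = -8 + (-48 + 2*L) = -56 + 2*L)
S = -19654
(Q(213) + 38926)/(F + S) = ((-56 + 2*213) + 38926)/(-60733098/7445 - 19654) = ((-56 + 426) + 38926)/(-207057128/7445) = (370 + 38926)*(-7445/207057128) = 39296*(-7445/207057128) = -36569840/25882141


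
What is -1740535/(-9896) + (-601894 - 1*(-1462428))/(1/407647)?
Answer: 3471458449956743/9896 ≈ 3.5079e+11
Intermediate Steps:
-1740535/(-9896) + (-601894 - 1*(-1462428))/(1/407647) = -1740535*(-1/9896) + (-601894 + 1462428)/(1/407647) = 1740535/9896 + 860534*407647 = 1740535/9896 + 350794103498 = 3471458449956743/9896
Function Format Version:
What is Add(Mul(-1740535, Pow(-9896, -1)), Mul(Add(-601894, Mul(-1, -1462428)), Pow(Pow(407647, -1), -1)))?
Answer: Rational(3471458449956743, 9896) ≈ 3.5079e+11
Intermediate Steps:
Add(Mul(-1740535, Pow(-9896, -1)), Mul(Add(-601894, Mul(-1, -1462428)), Pow(Pow(407647, -1), -1))) = Add(Mul(-1740535, Rational(-1, 9896)), Mul(Add(-601894, 1462428), Pow(Rational(1, 407647), -1))) = Add(Rational(1740535, 9896), Mul(860534, 407647)) = Add(Rational(1740535, 9896), 350794103498) = Rational(3471458449956743, 9896)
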